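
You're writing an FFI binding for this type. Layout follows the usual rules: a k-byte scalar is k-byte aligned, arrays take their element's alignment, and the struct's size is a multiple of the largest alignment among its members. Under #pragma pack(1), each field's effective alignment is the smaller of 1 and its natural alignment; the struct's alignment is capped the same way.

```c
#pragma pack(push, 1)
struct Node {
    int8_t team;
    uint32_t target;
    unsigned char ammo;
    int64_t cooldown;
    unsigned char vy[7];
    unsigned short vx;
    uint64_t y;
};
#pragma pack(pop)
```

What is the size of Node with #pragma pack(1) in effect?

@0: team [1B, align 1] → 1
@1: target [4B, align 1] → 5
@5: ammo [1B, align 1] → 6
@6: cooldown [8B, align 1] → 14
@14: vy [7B, align 1] → 21
@21: vx [2B, align 1] → 23
@23: y [8B, align 1] → 31
size 31, align 1

31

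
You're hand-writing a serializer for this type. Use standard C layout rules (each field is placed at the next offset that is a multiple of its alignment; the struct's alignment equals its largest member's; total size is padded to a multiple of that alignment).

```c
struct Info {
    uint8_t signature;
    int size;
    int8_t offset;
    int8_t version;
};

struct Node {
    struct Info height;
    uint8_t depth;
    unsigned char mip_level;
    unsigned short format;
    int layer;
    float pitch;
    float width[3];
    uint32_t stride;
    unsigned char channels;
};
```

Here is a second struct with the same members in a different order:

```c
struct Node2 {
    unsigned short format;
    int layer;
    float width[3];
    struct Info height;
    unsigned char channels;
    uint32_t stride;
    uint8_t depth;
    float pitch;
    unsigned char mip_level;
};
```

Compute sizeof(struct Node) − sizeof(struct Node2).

-8

Info: 0..1  signature  (1B, 1-aligned); 1..4  -- padding (3B); 4..8  size  (4B, 4-aligned); 8..9  offset  (1B, 1-aligned); 9..10  version  (1B, 1-aligned); 10..12  -- tail padding (2B); sizeof = 12, alignof = 4
0..12  height  (12B, 4-aligned)
12..13  depth  (1B, 1-aligned)
13..14  mip_level  (1B, 1-aligned)
14..16  format  (2B, 2-aligned)
16..20  layer  (4B, 4-aligned)
20..24  pitch  (4B, 4-aligned)
24..36  width  (12B, 4-aligned)
36..40  stride  (4B, 4-aligned)
40..41  channels  (1B, 1-aligned)
41..44  -- tail padding (3B)
sizeof = 44, alignof = 4
— Node2 —
0..2  format  (2B, 2-aligned)
2..4  -- padding (2B)
4..8  layer  (4B, 4-aligned)
8..20  width  (12B, 4-aligned)
20..32  height  (12B, 4-aligned)
32..33  channels  (1B, 1-aligned)
33..36  -- padding (3B)
36..40  stride  (4B, 4-aligned)
40..41  depth  (1B, 1-aligned)
41..44  -- padding (3B)
44..48  pitch  (4B, 4-aligned)
48..49  mip_level  (1B, 1-aligned)
49..52  -- tail padding (3B)
sizeof = 52, alignof = 4
44 − 52 = -8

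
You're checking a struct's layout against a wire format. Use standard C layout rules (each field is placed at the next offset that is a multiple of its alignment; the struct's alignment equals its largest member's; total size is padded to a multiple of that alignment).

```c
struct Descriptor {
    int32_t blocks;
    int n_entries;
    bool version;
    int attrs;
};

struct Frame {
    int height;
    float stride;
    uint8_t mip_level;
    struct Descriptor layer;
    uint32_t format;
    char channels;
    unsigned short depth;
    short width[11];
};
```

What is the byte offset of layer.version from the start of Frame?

Descriptor: blocks at 0 (size 4, align 4) → ends 4; n_entries at 4 (size 4, align 4) → ends 8; version at 8 (size 1, align 1) → ends 9; pad 3 to align 4 for attrs; attrs at 12 (size 4, align 4) → ends 16; total 16 bytes, alignment 4
height at 0 (size 4, align 4) → ends 4
stride at 4 (size 4, align 4) → ends 8
mip_level at 8 (size 1, align 1) → ends 9
pad 3 to align 4 for layer
layer at 12 (size 16, align 4) → ends 28
within Descriptor: version at 8
12 + 8 = 20

20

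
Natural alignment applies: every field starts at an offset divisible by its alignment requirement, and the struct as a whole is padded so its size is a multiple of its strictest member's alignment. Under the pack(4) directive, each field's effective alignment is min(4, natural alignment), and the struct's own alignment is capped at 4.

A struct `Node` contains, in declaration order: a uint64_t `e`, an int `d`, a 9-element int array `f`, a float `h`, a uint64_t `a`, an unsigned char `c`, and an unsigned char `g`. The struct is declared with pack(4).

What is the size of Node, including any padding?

64

e at 0 (size 8, align 4) → ends 8
d at 8 (size 4, align 4) → ends 12
f at 12 (size 36, align 4) → ends 48
h at 48 (size 4, align 4) → ends 52
a at 52 (size 8, align 4) → ends 60
c at 60 (size 1, align 1) → ends 61
g at 61 (size 1, align 1) → ends 62
tail pad 2 to reach multiple of 4
total 64 bytes, alignment 4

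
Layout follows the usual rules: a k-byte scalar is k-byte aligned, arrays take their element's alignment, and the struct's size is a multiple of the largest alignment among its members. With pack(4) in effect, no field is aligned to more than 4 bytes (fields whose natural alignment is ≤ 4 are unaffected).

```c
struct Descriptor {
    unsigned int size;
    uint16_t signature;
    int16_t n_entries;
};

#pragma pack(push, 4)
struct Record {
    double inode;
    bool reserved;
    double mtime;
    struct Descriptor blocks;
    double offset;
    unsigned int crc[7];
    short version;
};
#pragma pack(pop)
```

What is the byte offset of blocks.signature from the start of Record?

Descriptor: size at 0 (size 4, align 4) → ends 4; signature at 4 (size 2, align 2) → ends 6; n_entries at 6 (size 2, align 2) → ends 8; total 8 bytes, alignment 4
inode at 0 (size 8, align 4) → ends 8
reserved at 8 (size 1, align 1) → ends 9
pad 3 to align 4 for mtime
mtime at 12 (size 8, align 4) → ends 20
blocks at 20 (size 8, align 4) → ends 28
within Descriptor: signature at 4
20 + 4 = 24

24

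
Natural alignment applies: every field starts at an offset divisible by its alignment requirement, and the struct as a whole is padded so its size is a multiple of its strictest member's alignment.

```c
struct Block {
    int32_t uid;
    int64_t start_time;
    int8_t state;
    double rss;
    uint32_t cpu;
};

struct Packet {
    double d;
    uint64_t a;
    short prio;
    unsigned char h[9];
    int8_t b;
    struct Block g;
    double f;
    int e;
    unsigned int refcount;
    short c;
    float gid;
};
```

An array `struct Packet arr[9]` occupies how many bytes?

Block: uid at 0 (size 4, align 4) → ends 4; pad 4 to align 8 for start_time; start_time at 8 (size 8, align 8) → ends 16; state at 16 (size 1, align 1) → ends 17; pad 7 to align 8 for rss; rss at 24 (size 8, align 8) → ends 32; cpu at 32 (size 4, align 4) → ends 36; tail pad 4 to reach multiple of 8; total 40 bytes, alignment 8
d at 0 (size 8, align 8) → ends 8
a at 8 (size 8, align 8) → ends 16
prio at 16 (size 2, align 2) → ends 18
h at 18 (size 9, align 1) → ends 27
b at 27 (size 1, align 1) → ends 28
pad 4 to align 8 for g
g at 32 (size 40, align 8) → ends 72
f at 72 (size 8, align 8) → ends 80
e at 80 (size 4, align 4) → ends 84
refcount at 84 (size 4, align 4) → ends 88
c at 88 (size 2, align 2) → ends 90
pad 2 to align 4 for gid
gid at 92 (size 4, align 4) → ends 96
total 96 bytes, alignment 8
array of 9: 9 × 96 = 864

864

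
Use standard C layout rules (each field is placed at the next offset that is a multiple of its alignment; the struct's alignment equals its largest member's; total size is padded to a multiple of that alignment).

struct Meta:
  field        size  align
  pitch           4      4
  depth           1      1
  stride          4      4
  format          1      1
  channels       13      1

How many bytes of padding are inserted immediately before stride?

pitch at 0 (size 4, align 4) → ends 4
depth at 4 (size 1, align 1) → ends 5
pad 3 to align 4 for stride
stride at 8 (size 4, align 4) → ends 12

3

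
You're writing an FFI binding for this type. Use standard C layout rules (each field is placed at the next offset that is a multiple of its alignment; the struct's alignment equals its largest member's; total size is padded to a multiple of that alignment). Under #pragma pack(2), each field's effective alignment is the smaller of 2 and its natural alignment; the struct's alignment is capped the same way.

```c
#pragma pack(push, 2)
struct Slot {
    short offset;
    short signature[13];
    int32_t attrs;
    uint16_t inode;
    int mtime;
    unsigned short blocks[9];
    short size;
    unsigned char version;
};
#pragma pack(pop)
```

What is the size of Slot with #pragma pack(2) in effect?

60

@0: offset [2B, align 2] → 2
@2: signature [26B, align 2] → 28
@28: attrs [4B, align 2] → 32
@32: inode [2B, align 2] → 34
@34: mtime [4B, align 2] → 38
@38: blocks [18B, align 2] → 56
@56: size [2B, align 2] → 58
@58: version [1B, align 1] → 59
+1 tail pad (align 2)
size 60, align 2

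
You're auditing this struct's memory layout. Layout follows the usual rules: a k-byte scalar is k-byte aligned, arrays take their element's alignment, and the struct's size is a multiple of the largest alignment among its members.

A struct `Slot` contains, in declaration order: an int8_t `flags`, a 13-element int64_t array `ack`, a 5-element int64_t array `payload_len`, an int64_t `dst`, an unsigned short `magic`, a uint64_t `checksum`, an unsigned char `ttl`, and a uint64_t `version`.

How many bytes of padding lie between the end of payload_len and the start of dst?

0

flags at 0 (size 1, align 1) → ends 1
pad 7 to align 8 for ack
ack at 8 (size 104, align 8) → ends 112
payload_len at 112 (size 40, align 8) → ends 152
dst at 152 (size 8, align 8) → ends 160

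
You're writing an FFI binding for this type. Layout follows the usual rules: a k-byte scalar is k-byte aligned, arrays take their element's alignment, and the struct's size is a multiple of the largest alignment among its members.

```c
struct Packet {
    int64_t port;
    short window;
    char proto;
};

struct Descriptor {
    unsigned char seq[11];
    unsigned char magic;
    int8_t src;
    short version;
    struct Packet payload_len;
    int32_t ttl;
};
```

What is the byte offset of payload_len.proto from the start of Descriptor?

Packet: @0: port [8B, align 8] → 8; @8: window [2B, align 2] → 10; @10: proto [1B, align 1] → 11; +5 tail pad (align 8); size 16, align 8
@0: seq [11B, align 1] → 11
@11: magic [1B, align 1] → 12
@12: src [1B, align 1] → 13
+1 pad (align 2)
@14: version [2B, align 2] → 16
@16: payload_len [16B, align 8] → 32
within Packet: proto at 10
16 + 10 = 26

26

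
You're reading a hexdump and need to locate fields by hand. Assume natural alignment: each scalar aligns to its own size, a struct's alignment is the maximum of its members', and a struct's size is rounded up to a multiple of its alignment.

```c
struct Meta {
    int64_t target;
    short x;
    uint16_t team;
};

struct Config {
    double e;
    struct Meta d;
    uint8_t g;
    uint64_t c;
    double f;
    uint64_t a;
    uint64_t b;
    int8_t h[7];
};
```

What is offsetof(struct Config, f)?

40

Meta: 0..8  target  (8B, 8-aligned); 8..10  x  (2B, 2-aligned); 10..12  team  (2B, 2-aligned); 12..16  -- tail padding (4B); sizeof = 16, alignof = 8
0..8  e  (8B, 8-aligned)
8..24  d  (16B, 8-aligned)
24..25  g  (1B, 1-aligned)
25..32  -- padding (7B)
32..40  c  (8B, 8-aligned)
40..48  f  (8B, 8-aligned)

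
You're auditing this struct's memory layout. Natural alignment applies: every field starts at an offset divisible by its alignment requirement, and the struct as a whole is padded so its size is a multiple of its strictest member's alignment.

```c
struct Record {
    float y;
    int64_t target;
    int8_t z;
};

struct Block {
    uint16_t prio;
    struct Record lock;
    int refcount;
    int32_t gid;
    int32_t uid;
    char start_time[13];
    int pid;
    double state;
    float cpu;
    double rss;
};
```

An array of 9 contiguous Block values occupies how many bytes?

792

Record: 0..4  y  (4B, 4-aligned); 4..8  -- padding (4B); 8..16  target  (8B, 8-aligned); 16..17  z  (1B, 1-aligned); 17..24  -- tail padding (7B); sizeof = 24, alignof = 8
0..2  prio  (2B, 2-aligned)
2..8  -- padding (6B)
8..32  lock  (24B, 8-aligned)
32..36  refcount  (4B, 4-aligned)
36..40  gid  (4B, 4-aligned)
40..44  uid  (4B, 4-aligned)
44..57  start_time  (13B, 1-aligned)
57..60  -- padding (3B)
60..64  pid  (4B, 4-aligned)
64..72  state  (8B, 8-aligned)
72..76  cpu  (4B, 4-aligned)
76..80  -- padding (4B)
80..88  rss  (8B, 8-aligned)
sizeof = 88, alignof = 8
array of 9: 9 × 88 = 792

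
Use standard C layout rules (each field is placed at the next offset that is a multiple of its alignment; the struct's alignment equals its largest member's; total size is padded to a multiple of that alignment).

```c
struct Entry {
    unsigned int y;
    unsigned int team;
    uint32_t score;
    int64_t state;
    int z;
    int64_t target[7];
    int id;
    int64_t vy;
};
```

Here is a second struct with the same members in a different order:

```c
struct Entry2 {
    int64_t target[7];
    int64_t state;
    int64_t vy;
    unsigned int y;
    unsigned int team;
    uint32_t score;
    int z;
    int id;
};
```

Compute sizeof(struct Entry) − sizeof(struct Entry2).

@0: y [4B, align 4] → 4
@4: team [4B, align 4] → 8
@8: score [4B, align 4] → 12
+4 pad (align 8)
@16: state [8B, align 8] → 24
@24: z [4B, align 4] → 28
+4 pad (align 8)
@32: target [56B, align 8] → 88
@88: id [4B, align 4] → 92
+4 pad (align 8)
@96: vy [8B, align 8] → 104
size 104, align 8
— Entry2 —
@0: target [56B, align 8] → 56
@56: state [8B, align 8] → 64
@64: vy [8B, align 8] → 72
@72: y [4B, align 4] → 76
@76: team [4B, align 4] → 80
@80: score [4B, align 4] → 84
@84: z [4B, align 4] → 88
@88: id [4B, align 4] → 92
+4 tail pad (align 8)
size 96, align 8
104 − 96 = 8

8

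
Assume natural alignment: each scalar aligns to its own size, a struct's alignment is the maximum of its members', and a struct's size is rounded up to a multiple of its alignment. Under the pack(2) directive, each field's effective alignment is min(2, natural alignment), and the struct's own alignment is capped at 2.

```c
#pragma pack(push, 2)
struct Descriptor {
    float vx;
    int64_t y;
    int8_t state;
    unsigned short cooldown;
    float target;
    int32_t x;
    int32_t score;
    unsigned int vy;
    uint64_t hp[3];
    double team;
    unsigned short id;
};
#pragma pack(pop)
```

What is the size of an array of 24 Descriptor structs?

vx at 0 (size 4, align 2) → ends 4
y at 4 (size 8, align 2) → ends 12
state at 12 (size 1, align 1) → ends 13
pad 1 to align 2 for cooldown
cooldown at 14 (size 2, align 2) → ends 16
target at 16 (size 4, align 2) → ends 20
x at 20 (size 4, align 2) → ends 24
score at 24 (size 4, align 2) → ends 28
vy at 28 (size 4, align 2) → ends 32
hp at 32 (size 24, align 2) → ends 56
team at 56 (size 8, align 2) → ends 64
id at 64 (size 2, align 2) → ends 66
total 66 bytes, alignment 2
array of 24: 24 × 66 = 1584

1584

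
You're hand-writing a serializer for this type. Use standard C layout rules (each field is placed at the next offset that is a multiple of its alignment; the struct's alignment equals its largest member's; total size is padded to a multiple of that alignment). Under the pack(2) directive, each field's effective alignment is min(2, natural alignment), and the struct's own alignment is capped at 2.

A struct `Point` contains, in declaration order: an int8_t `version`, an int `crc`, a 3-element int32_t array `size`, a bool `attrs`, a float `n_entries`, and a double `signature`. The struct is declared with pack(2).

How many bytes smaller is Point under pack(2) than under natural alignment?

8

natural layout:
  0..1  version  (1B, 1-aligned)
  1..4  -- padding (3B)
  4..8  crc  (4B, 4-aligned)
  8..20  size  (12B, 4-aligned)
  20..21  attrs  (1B, 1-aligned)
  21..24  -- padding (3B)
  24..28  n_entries  (4B, 4-aligned)
  28..32  -- padding (4B)
  32..40  signature  (8B, 8-aligned)
  sizeof = 40, alignof = 8
packed(2) layout:
  0..1  version  (1B, 1-aligned)
  1..2  -- padding (1B)
  2..6  crc  (4B, 2-aligned)
  6..18  size  (12B, 2-aligned)
  18..19  attrs  (1B, 1-aligned)
  19..20  -- padding (1B)
  20..24  n_entries  (4B, 2-aligned)
  24..32  signature  (8B, 2-aligned)
  sizeof = 32, alignof = 2
40 − 32 = 8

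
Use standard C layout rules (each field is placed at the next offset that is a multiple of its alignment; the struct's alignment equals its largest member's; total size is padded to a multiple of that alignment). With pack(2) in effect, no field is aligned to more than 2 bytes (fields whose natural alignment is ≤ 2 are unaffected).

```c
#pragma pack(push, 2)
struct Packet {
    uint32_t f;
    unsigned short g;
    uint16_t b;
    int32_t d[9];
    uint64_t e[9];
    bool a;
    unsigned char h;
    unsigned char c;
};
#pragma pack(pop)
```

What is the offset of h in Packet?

117

0..4  f  (4B, 2-aligned)
4..6  g  (2B, 2-aligned)
6..8  b  (2B, 2-aligned)
8..44  d  (36B, 2-aligned)
44..116  e  (72B, 2-aligned)
116..117  a  (1B, 1-aligned)
117..118  h  (1B, 1-aligned)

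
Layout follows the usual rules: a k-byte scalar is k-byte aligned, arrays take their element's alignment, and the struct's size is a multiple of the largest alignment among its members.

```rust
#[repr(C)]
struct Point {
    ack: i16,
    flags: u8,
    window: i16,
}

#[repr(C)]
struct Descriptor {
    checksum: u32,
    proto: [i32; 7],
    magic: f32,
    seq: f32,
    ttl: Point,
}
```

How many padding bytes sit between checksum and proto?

Point: @0: ack [2B, align 2] → 2; @2: flags [1B, align 1] → 3; +1 pad (align 2); @4: window [2B, align 2] → 6; size 6, align 2
@0: checksum [4B, align 4] → 4
@4: proto [28B, align 4] → 32

0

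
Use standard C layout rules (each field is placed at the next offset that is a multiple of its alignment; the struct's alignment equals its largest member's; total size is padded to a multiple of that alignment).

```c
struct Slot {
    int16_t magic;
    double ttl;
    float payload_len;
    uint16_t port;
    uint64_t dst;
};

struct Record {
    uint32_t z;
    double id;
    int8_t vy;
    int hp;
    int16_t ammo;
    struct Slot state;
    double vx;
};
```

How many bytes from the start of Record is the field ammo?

24

Slot: magic at 0 (size 2, align 2) → ends 2; pad 6 to align 8 for ttl; ttl at 8 (size 8, align 8) → ends 16; payload_len at 16 (size 4, align 4) → ends 20; port at 20 (size 2, align 2) → ends 22; pad 2 to align 8 for dst; dst at 24 (size 8, align 8) → ends 32; total 32 bytes, alignment 8
z at 0 (size 4, align 4) → ends 4
pad 4 to align 8 for id
id at 8 (size 8, align 8) → ends 16
vy at 16 (size 1, align 1) → ends 17
pad 3 to align 4 for hp
hp at 20 (size 4, align 4) → ends 24
ammo at 24 (size 2, align 2) → ends 26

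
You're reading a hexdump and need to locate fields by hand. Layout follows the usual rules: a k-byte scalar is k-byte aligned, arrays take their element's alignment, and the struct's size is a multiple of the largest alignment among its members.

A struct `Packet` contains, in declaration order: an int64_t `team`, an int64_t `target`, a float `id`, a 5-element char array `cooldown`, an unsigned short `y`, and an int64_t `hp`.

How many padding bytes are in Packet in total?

0..8  team  (8B, 8-aligned)
8..16  target  (8B, 8-aligned)
16..20  id  (4B, 4-aligned)
20..25  cooldown  (5B, 1-aligned)
25..26  -- padding (1B)
26..28  y  (2B, 2-aligned)
28..32  -- padding (4B)
32..40  hp  (8B, 8-aligned)
sizeof = 40, alignof = 8
data bytes 35, size 40 → padding 5

5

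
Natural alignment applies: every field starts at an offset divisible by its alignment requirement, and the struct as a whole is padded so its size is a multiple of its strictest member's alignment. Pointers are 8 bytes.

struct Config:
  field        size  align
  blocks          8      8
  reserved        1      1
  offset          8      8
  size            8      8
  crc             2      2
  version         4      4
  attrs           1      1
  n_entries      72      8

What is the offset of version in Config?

36

0..8  blocks  (8B, 8-aligned)
8..9  reserved  (1B, 1-aligned)
9..16  -- padding (7B)
16..24  offset  (8B, 8-aligned)
24..32  size  (8B, 8-aligned)
32..34  crc  (2B, 2-aligned)
34..36  -- padding (2B)
36..40  version  (4B, 4-aligned)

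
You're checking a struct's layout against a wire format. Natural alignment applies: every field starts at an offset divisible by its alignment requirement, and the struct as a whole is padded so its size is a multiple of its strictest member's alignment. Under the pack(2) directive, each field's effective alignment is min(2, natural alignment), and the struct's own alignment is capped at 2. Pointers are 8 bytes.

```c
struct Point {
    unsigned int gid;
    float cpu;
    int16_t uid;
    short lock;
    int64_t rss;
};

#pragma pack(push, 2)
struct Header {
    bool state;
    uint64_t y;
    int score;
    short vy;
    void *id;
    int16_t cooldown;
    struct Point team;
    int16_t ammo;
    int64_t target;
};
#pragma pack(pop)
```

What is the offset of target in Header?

Point: gid at 0 (size 4, align 4) → ends 4; cpu at 4 (size 4, align 4) → ends 8; uid at 8 (size 2, align 2) → ends 10; lock at 10 (size 2, align 2) → ends 12; pad 4 to align 8 for rss; rss at 16 (size 8, align 8) → ends 24; total 24 bytes, alignment 8
state at 0 (size 1, align 1) → ends 1
pad 1 to align 2 for y
y at 2 (size 8, align 2) → ends 10
score at 10 (size 4, align 2) → ends 14
vy at 14 (size 2, align 2) → ends 16
id at 16 (size 8, align 2) → ends 24
cooldown at 24 (size 2, align 2) → ends 26
team at 26 (size 24, align 2) → ends 50
ammo at 50 (size 2, align 2) → ends 52
target at 52 (size 8, align 2) → ends 60

52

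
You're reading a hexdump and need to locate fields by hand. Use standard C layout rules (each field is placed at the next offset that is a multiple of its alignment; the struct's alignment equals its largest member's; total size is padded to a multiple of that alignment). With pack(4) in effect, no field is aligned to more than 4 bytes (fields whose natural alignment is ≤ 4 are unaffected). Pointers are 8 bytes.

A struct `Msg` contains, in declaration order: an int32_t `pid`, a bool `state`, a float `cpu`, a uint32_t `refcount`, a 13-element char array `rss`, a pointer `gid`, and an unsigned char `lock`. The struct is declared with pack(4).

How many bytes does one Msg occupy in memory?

44

pid at 0 (size 4, align 4) → ends 4
state at 4 (size 1, align 1) → ends 5
pad 3 to align 4 for cpu
cpu at 8 (size 4, align 4) → ends 12
refcount at 12 (size 4, align 4) → ends 16
rss at 16 (size 13, align 1) → ends 29
pad 3 to align 4 for gid
gid at 32 (size 8, align 4) → ends 40
lock at 40 (size 1, align 1) → ends 41
tail pad 3 to reach multiple of 4
total 44 bytes, alignment 4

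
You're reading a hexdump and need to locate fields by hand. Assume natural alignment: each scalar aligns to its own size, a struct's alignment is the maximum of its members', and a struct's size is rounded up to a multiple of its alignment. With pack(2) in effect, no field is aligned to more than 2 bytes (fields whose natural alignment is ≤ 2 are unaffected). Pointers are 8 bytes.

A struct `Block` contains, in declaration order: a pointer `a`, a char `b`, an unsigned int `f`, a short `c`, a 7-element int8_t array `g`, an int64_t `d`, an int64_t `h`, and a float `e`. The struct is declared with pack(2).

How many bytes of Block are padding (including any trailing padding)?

0..8  a  (8B, 2-aligned)
8..9  b  (1B, 1-aligned)
9..10  -- padding (1B)
10..14  f  (4B, 2-aligned)
14..16  c  (2B, 2-aligned)
16..23  g  (7B, 1-aligned)
23..24  -- padding (1B)
24..32  d  (8B, 2-aligned)
32..40  h  (8B, 2-aligned)
40..44  e  (4B, 2-aligned)
sizeof = 44, alignof = 2
data bytes 42, size 44 → padding 2

2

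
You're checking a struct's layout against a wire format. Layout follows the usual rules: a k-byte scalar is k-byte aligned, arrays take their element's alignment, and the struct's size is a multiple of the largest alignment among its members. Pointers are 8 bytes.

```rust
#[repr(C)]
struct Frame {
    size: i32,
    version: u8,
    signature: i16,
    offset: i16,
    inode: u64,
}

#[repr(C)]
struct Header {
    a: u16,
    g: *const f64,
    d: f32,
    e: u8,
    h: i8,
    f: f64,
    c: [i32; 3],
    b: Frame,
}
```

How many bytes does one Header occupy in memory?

Frame: 0..4  size  (4B, 4-aligned); 4..5  version  (1B, 1-aligned); 5..6  -- padding (1B); 6..8  signature  (2B, 2-aligned); 8..10  offset  (2B, 2-aligned); 10..16  -- padding (6B); 16..24  inode  (8B, 8-aligned); sizeof = 24, alignof = 8
0..2  a  (2B, 2-aligned)
2..8  -- padding (6B)
8..16  g  (8B, 8-aligned)
16..20  d  (4B, 4-aligned)
20..21  e  (1B, 1-aligned)
21..22  h  (1B, 1-aligned)
22..24  -- padding (2B)
24..32  f  (8B, 8-aligned)
32..44  c  (12B, 4-aligned)
44..48  -- padding (4B)
48..72  b  (24B, 8-aligned)
sizeof = 72, alignof = 8

72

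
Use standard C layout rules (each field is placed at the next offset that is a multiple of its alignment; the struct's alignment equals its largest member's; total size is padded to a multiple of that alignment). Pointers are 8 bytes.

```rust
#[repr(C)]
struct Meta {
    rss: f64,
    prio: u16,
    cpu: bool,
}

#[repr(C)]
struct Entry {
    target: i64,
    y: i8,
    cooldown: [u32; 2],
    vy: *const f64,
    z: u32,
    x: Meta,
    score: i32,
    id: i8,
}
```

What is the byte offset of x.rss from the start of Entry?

Meta: rss at 0 (size 8, align 8) → ends 8; prio at 8 (size 2, align 2) → ends 10; cpu at 10 (size 1, align 1) → ends 11; tail pad 5 to reach multiple of 8; total 16 bytes, alignment 8
target at 0 (size 8, align 8) → ends 8
y at 8 (size 1, align 1) → ends 9
pad 3 to align 4 for cooldown
cooldown at 12 (size 8, align 4) → ends 20
pad 4 to align 8 for vy
vy at 24 (size 8, align 8) → ends 32
z at 32 (size 4, align 4) → ends 36
pad 4 to align 8 for x
x at 40 (size 16, align 8) → ends 56
within Meta: rss at 0
40 + 0 = 40

40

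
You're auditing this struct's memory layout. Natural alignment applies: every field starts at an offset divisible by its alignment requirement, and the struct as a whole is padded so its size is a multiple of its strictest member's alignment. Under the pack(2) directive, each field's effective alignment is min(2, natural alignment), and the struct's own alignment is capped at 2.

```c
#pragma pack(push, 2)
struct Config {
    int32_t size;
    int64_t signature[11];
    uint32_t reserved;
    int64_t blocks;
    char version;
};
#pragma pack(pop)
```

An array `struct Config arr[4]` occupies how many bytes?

424

@0: size [4B, align 2] → 4
@4: signature [88B, align 2] → 92
@92: reserved [4B, align 2] → 96
@96: blocks [8B, align 2] → 104
@104: version [1B, align 1] → 105
+1 tail pad (align 2)
size 106, align 2
array of 4: 4 × 106 = 424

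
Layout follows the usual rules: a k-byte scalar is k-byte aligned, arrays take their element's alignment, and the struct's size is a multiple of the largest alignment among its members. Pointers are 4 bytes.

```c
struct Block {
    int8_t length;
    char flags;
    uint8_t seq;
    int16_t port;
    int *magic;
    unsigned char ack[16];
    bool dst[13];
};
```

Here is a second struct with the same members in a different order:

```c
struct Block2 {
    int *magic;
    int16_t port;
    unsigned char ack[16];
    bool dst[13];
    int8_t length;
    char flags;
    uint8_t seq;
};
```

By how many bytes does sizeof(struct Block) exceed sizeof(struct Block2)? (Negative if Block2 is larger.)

4

length at 0 (size 1, align 1) → ends 1
flags at 1 (size 1, align 1) → ends 2
seq at 2 (size 1, align 1) → ends 3
pad 1 to align 2 for port
port at 4 (size 2, align 2) → ends 6
pad 2 to align 4 for magic
magic at 8 (size 4, align 4) → ends 12
ack at 12 (size 16, align 1) → ends 28
dst at 28 (size 13, align 1) → ends 41
tail pad 3 to reach multiple of 4
total 44 bytes, alignment 4
— Block2 —
magic at 0 (size 4, align 4) → ends 4
port at 4 (size 2, align 2) → ends 6
ack at 6 (size 16, align 1) → ends 22
dst at 22 (size 13, align 1) → ends 35
length at 35 (size 1, align 1) → ends 36
flags at 36 (size 1, align 1) → ends 37
seq at 37 (size 1, align 1) → ends 38
tail pad 2 to reach multiple of 4
total 40 bytes, alignment 4
44 − 40 = 4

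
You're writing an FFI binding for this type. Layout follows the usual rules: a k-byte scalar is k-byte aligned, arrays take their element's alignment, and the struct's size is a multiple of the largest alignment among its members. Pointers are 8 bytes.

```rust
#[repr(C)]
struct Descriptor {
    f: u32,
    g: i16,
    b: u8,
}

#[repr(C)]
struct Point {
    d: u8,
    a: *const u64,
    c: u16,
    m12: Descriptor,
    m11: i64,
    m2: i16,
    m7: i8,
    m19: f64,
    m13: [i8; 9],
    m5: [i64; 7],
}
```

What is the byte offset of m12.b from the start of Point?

26

Descriptor: 0..4  f  (4B, 4-aligned); 4..6  g  (2B, 2-aligned); 6..7  b  (1B, 1-aligned); 7..8  -- tail padding (1B); sizeof = 8, alignof = 4
0..1  d  (1B, 1-aligned)
1..8  -- padding (7B)
8..16  a  (8B, 8-aligned)
16..18  c  (2B, 2-aligned)
18..20  -- padding (2B)
20..28  m12  (8B, 4-aligned)
within Descriptor: b at 6
20 + 6 = 26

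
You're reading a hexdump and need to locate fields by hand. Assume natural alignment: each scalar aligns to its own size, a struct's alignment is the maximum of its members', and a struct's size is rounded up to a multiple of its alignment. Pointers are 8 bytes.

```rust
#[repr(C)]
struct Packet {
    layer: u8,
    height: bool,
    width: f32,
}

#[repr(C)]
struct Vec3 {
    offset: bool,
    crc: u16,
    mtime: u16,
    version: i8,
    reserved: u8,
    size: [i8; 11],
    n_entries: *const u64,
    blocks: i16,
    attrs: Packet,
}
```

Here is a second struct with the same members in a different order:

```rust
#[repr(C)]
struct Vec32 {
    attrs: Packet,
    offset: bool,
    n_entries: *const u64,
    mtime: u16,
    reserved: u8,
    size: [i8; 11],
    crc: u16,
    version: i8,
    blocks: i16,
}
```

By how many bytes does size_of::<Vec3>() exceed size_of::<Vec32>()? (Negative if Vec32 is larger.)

Packet: layer at 0 (size 1, align 1) → ends 1; height at 1 (size 1, align 1) → ends 2; pad 2 to align 4 for width; width at 4 (size 4, align 4) → ends 8; total 8 bytes, alignment 4
offset at 0 (size 1, align 1) → ends 1
pad 1 to align 2 for crc
crc at 2 (size 2, align 2) → ends 4
mtime at 4 (size 2, align 2) → ends 6
version at 6 (size 1, align 1) → ends 7
reserved at 7 (size 1, align 1) → ends 8
size at 8 (size 11, align 1) → ends 19
pad 5 to align 8 for n_entries
n_entries at 24 (size 8, align 8) → ends 32
blocks at 32 (size 2, align 2) → ends 34
pad 2 to align 4 for attrs
attrs at 36 (size 8, align 4) → ends 44
tail pad 4 to reach multiple of 8
total 48 bytes, alignment 8
— Vec32 —
attrs at 0 (size 8, align 4) → ends 8
offset at 8 (size 1, align 1) → ends 9
pad 7 to align 8 for n_entries
n_entries at 16 (size 8, align 8) → ends 24
mtime at 24 (size 2, align 2) → ends 26
reserved at 26 (size 1, align 1) → ends 27
size at 27 (size 11, align 1) → ends 38
crc at 38 (size 2, align 2) → ends 40
version at 40 (size 1, align 1) → ends 41
pad 1 to align 2 for blocks
blocks at 42 (size 2, align 2) → ends 44
tail pad 4 to reach multiple of 8
total 48 bytes, alignment 8
48 − 48 = 0

0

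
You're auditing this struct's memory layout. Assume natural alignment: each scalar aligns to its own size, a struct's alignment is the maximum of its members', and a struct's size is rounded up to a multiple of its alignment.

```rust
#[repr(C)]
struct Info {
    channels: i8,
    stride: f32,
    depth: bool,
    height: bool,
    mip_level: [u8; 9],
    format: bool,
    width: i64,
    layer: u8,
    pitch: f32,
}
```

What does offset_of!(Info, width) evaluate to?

channels at 0 (size 1, align 1) → ends 1
pad 3 to align 4 for stride
stride at 4 (size 4, align 4) → ends 8
depth at 8 (size 1, align 1) → ends 9
height at 9 (size 1, align 1) → ends 10
mip_level at 10 (size 9, align 1) → ends 19
format at 19 (size 1, align 1) → ends 20
pad 4 to align 8 for width
width at 24 (size 8, align 8) → ends 32

24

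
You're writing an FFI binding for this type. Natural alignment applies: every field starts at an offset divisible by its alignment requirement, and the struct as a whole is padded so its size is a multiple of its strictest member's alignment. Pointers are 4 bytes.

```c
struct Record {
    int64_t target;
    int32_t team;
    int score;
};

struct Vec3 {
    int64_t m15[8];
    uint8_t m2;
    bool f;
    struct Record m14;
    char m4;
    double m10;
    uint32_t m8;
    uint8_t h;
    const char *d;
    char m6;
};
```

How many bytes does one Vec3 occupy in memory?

120 bytes

Record: target at 0 (size 8, align 8) → ends 8; team at 8 (size 4, align 4) → ends 12; score at 12 (size 4, align 4) → ends 16; total 16 bytes, alignment 8
m15 at 0 (size 64, align 8) → ends 64
m2 at 64 (size 1, align 1) → ends 65
f at 65 (size 1, align 1) → ends 66
pad 6 to align 8 for m14
m14 at 72 (size 16, align 8) → ends 88
m4 at 88 (size 1, align 1) → ends 89
pad 7 to align 8 for m10
m10 at 96 (size 8, align 8) → ends 104
m8 at 104 (size 4, align 4) → ends 108
h at 108 (size 1, align 1) → ends 109
pad 3 to align 4 for d
d at 112 (size 4, align 4) → ends 116
m6 at 116 (size 1, align 1) → ends 117
tail pad 3 to reach multiple of 8
total 120 bytes, alignment 8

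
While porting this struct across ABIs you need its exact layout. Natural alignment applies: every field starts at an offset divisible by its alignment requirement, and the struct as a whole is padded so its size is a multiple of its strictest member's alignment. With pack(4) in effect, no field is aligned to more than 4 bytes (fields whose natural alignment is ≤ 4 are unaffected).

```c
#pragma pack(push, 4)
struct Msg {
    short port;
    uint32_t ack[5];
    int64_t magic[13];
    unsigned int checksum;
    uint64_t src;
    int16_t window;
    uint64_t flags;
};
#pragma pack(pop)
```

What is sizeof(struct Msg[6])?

@0: port [2B, align 2] → 2
+2 pad (align 4)
@4: ack [20B, align 4] → 24
@24: magic [104B, align 4] → 128
@128: checksum [4B, align 4] → 132
@132: src [8B, align 4] → 140
@140: window [2B, align 2] → 142
+2 pad (align 4)
@144: flags [8B, align 4] → 152
size 152, align 4
array of 6: 6 × 152 = 912

912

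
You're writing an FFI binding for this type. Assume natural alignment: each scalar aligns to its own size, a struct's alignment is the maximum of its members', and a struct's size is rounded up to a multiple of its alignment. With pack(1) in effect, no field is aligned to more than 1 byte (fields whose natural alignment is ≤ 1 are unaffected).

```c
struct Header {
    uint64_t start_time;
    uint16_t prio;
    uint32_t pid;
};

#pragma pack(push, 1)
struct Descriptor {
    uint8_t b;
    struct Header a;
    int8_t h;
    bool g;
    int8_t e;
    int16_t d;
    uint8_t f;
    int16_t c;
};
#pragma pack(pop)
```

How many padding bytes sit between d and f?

Header: 0..8  start_time  (8B, 8-aligned); 8..10  prio  (2B, 2-aligned); 10..12  -- padding (2B); 12..16  pid  (4B, 4-aligned); sizeof = 16, alignof = 8
0..1  b  (1B, 1-aligned)
1..17  a  (16B, 1-aligned)
17..18  h  (1B, 1-aligned)
18..19  g  (1B, 1-aligned)
19..20  e  (1B, 1-aligned)
20..22  d  (2B, 1-aligned)
22..23  f  (1B, 1-aligned)

0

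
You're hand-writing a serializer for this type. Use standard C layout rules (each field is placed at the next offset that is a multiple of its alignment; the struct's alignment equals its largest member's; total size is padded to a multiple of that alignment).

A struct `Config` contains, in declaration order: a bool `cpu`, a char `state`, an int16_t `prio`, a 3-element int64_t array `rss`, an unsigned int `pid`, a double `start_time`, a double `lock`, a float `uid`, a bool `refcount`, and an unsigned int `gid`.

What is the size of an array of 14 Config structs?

1008

@0: cpu [1B, align 1] → 1
@1: state [1B, align 1] → 2
@2: prio [2B, align 2] → 4
+4 pad (align 8)
@8: rss [24B, align 8] → 32
@32: pid [4B, align 4] → 36
+4 pad (align 8)
@40: start_time [8B, align 8] → 48
@48: lock [8B, align 8] → 56
@56: uid [4B, align 4] → 60
@60: refcount [1B, align 1] → 61
+3 pad (align 4)
@64: gid [4B, align 4] → 68
+4 tail pad (align 8)
size 72, align 8
array of 14: 14 × 72 = 1008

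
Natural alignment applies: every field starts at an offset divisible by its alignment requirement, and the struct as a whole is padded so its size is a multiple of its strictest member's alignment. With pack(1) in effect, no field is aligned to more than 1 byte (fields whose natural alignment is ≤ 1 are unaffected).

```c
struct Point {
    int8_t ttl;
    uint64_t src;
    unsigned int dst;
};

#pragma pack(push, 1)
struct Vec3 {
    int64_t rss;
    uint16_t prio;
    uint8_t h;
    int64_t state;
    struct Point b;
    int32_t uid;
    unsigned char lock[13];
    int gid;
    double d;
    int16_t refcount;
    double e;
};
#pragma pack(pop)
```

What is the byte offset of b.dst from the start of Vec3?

Point: @0: ttl [1B, align 1] → 1; +7 pad (align 8); @8: src [8B, align 8] → 16; @16: dst [4B, align 4] → 20; +4 tail pad (align 8); size 24, align 8
@0: rss [8B, align 1] → 8
@8: prio [2B, align 1] → 10
@10: h [1B, align 1] → 11
@11: state [8B, align 1] → 19
@19: b [24B, align 1] → 43
within Point: dst at 16
19 + 16 = 35

35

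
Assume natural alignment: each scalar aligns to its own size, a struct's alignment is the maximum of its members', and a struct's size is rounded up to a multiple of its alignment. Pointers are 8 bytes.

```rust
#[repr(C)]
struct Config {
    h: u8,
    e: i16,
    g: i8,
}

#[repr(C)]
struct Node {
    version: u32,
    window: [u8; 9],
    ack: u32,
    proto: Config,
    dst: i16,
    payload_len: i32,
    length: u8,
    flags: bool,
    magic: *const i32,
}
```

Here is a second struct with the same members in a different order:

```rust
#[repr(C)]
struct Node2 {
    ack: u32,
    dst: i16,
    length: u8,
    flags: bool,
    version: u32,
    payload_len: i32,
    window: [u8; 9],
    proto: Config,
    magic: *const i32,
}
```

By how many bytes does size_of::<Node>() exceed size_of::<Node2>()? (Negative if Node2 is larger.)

8

Config: @0: h [1B, align 1] → 1; +1 pad (align 2); @2: e [2B, align 2] → 4; @4: g [1B, align 1] → 5; +1 tail pad (align 2); size 6, align 2
@0: version [4B, align 4] → 4
@4: window [9B, align 1] → 13
+3 pad (align 4)
@16: ack [4B, align 4] → 20
@20: proto [6B, align 2] → 26
@26: dst [2B, align 2] → 28
@28: payload_len [4B, align 4] → 32
@32: length [1B, align 1] → 33
@33: flags [1B, align 1] → 34
+6 pad (align 8)
@40: magic [8B, align 8] → 48
size 48, align 8
— Node2 —
@0: ack [4B, align 4] → 4
@4: dst [2B, align 2] → 6
@6: length [1B, align 1] → 7
@7: flags [1B, align 1] → 8
@8: version [4B, align 4] → 12
@12: payload_len [4B, align 4] → 16
@16: window [9B, align 1] → 25
+1 pad (align 2)
@26: proto [6B, align 2] → 32
@32: magic [8B, align 8] → 40
size 40, align 8
48 − 40 = 8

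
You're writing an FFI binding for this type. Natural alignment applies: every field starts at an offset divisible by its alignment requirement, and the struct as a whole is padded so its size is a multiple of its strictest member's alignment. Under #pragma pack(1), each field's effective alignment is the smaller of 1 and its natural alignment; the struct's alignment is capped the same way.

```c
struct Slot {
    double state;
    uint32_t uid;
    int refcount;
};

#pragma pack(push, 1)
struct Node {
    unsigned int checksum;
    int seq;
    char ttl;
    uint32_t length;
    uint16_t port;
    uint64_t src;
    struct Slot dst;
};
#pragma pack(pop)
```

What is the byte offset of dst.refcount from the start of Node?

Slot: @0: state [8B, align 8] → 8; @8: uid [4B, align 4] → 12; @12: refcount [4B, align 4] → 16; size 16, align 8
@0: checksum [4B, align 1] → 4
@4: seq [4B, align 1] → 8
@8: ttl [1B, align 1] → 9
@9: length [4B, align 1] → 13
@13: port [2B, align 1] → 15
@15: src [8B, align 1] → 23
@23: dst [16B, align 1] → 39
within Slot: refcount at 12
23 + 12 = 35

35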